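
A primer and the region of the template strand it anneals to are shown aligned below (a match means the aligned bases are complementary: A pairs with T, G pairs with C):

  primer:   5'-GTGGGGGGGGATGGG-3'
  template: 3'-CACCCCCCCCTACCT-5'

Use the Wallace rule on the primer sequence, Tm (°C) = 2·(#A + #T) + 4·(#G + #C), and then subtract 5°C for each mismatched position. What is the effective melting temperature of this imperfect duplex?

49°C

Primer base counts: A=1, T=2, G=12, C=0 → A+T=3, G+C=12
Perfect-match Tm = 2(3) + 4(12) = 6 + 48 = 54°C
Mismatches (positions where the bases are not complementary): 1 (at position 15)
Effective Tm = 54 − 1×5 = 54 − 5 = 49°C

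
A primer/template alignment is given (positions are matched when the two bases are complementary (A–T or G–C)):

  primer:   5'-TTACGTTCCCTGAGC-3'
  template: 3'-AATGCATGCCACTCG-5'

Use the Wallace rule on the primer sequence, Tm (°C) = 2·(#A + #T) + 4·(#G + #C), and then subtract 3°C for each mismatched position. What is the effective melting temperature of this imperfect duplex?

37°C

Primer base counts: A=2, T=5, G=3, C=5 → A+T=7, G+C=8
Perfect-match Tm = 2(7) + 4(8) = 14 + 32 = 46°C
Mismatches (positions where the bases are not complementary): 3 (at positions 7, 9, 10)
Effective Tm = 46 − 3×3 = 46 − 9 = 37°C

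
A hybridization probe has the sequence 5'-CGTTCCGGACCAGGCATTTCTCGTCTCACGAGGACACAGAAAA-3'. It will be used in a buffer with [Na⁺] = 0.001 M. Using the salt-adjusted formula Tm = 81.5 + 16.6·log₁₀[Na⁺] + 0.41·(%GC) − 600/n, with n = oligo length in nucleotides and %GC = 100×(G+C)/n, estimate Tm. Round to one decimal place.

39.7°C

Length n = 43. Scanning the sequence gives C=13, G=10, A=12, T=8.
G+C = 23, so %GC = 23/43 × 100 = 53.488%
Salt term: 16.6 × (-3) = -49.8
GC term: 0.41 × 53.488 = 21.93; length term: −600/43 = −13.953
Tm = 81.5 + (-49.8) + 21.93 − 13.953 = 39.677 → 39.7°C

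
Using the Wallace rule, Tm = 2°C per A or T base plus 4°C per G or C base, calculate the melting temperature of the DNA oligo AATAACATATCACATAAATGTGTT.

Base counts: A=11, G=2, C=3, T=8
So N_AT = 19 and N_GC = 5.
Tm = 2×19 + 4×5 = 58°C

58°C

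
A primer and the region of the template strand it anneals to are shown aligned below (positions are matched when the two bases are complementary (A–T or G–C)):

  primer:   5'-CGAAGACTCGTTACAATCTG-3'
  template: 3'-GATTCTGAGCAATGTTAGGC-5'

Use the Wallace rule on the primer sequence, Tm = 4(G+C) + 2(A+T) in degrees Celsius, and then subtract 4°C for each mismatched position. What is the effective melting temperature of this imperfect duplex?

Primer base counts: A=6, T=5, G=4, C=5 → A+T=11, G+C=9
Perfect-match Tm = 2(11) + 4(9) = 22 + 36 = 58°C
Mismatches (positions where the bases are not complementary): 2 (at positions 2, 19)
Effective Tm = 58 − 2×4 = 58 − 8 = 50°C

50°C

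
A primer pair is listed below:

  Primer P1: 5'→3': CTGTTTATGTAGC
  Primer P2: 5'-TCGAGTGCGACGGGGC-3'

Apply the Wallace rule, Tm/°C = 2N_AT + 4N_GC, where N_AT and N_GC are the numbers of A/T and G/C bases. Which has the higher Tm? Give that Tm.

Primer P1: A+T=8, G+C=5 → Tm = 2(8)+4(5) = 36°C
Primer P2: A+T=4, G+C=12 → Tm = 2(4)+4(12) = 56°C
36°C vs 56°C → primer P2 is higher.

Primer P2, 56°C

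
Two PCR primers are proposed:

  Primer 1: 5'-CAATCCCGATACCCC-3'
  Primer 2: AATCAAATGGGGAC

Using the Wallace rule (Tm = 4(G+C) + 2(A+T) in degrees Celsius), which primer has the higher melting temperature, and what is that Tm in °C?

Primer 1, 48°C

Primer 1: A+T=6, G+C=9 → Tm = 2(6)+4(9) = 48°C
Primer 2: A+T=8, G+C=6 → Tm = 2(8)+4(6) = 40°C
48°C vs 40°C → primer 1 is higher.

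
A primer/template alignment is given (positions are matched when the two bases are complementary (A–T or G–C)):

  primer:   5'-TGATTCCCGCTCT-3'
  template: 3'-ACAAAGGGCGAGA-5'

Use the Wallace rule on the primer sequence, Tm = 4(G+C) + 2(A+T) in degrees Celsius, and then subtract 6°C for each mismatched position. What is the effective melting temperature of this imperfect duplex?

34°C

Primer base counts: A=1, T=5, G=2, C=5 → A+T=6, G+C=7
Perfect-match Tm = 2(6) + 4(7) = 12 + 28 = 40°C
Mismatches (positions where the bases are not complementary): 1 (at position 3)
Effective Tm = 40 − 1×6 = 40 − 6 = 34°C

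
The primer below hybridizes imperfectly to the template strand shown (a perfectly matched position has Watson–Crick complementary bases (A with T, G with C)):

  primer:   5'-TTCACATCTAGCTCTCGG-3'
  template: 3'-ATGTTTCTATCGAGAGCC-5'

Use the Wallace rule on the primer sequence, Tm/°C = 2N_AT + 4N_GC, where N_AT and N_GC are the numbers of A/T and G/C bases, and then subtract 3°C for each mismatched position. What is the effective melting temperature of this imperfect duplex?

42°C

Primer base counts: A=3, T=6, G=3, C=6 → A+T=9, G+C=9
Perfect-match Tm = 2(9) + 4(9) = 18 + 36 = 54°C
Mismatches (positions where the bases are not complementary): 4 (at positions 2, 5, 7, 8)
Effective Tm = 54 − 4×3 = 54 − 12 = 42°C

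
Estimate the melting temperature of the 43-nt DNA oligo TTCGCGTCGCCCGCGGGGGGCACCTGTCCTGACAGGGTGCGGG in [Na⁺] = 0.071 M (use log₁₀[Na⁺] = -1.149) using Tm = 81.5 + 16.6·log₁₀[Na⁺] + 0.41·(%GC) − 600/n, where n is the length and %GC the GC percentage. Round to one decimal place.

79.9°C

Length n = 43. Scanning the sequence gives G=19, C=14, A=3, T=7.
G+C = 33, so %GC = 33/43 × 100 = 76.744%
Salt term: 16.6 × (-1.149) = -19.073
GC term: 0.41 × 76.744 = 31.465; length term: −600/43 = −13.953
Tm = 81.5 + (-19.073) + 31.465 − 13.953 = 79.939 → 79.9°C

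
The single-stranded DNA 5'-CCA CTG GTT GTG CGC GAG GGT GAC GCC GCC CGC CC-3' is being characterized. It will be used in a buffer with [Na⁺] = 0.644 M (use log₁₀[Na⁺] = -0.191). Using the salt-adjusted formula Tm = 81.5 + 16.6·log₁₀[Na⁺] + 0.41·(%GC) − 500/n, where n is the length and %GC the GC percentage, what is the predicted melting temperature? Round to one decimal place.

Length n = 35. T=5, G=13, C=14, A=3
G+C = 27, so %GC = 27/35 × 100 = 77.143%
Salt term: 16.6 × (-0.191) = -3.171
GC term: 0.41 × 77.143 = 31.629; length term: −500/35 = −14.286
Tm = 81.5 + (-3.171) + 31.629 − 14.286 = 95.672 → 95.7°C

95.7°C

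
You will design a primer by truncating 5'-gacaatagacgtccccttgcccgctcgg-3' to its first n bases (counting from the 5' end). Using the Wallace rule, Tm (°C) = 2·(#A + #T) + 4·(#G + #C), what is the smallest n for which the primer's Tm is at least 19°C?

n = 8

First 7 bases: GACAATA → Tm = 18°C (< 19°C)
First 8 bases: GACAATAG → Tm = 22°C (≥ 19°C)
Since every base adds ≥2°C, Tm only increases with n, so the threshold is first crossed at n = 8.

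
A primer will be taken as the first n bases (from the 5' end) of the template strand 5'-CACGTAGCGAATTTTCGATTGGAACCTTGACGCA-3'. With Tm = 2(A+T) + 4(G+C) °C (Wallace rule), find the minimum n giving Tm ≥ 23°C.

First 7 bases: CACGTAG → Tm = 22°C (< 23°C)
First 8 bases: CACGTAGC → Tm = 26°C (≥ 23°C)
Since every base adds ≥2°C, Tm only increases with n, so the threshold is first crossed at n = 8.

n = 8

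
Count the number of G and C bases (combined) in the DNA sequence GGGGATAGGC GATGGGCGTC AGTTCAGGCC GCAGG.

24

Counting bases: C=7, T=5, A=6, G=17
Total G or C: 17 + 7 = 24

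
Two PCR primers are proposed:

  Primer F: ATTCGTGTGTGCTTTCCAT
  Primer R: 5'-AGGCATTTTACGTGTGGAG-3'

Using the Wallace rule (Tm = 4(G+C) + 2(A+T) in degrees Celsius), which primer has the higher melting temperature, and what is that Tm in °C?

Primer R, 56°C

Primer F: A+T=11, G+C=8 → Tm = 2(11)+4(8) = 54°C
Primer R: A+T=10, G+C=9 → Tm = 2(10)+4(9) = 56°C
54°C vs 56°C → primer R is higher.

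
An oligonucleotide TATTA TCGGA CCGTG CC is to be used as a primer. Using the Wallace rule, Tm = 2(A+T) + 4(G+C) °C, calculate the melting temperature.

Base counts: A=3, G=4, T=5, C=5
AT pairs contribute 8, GC pairs contribute 9.
Tm = 2×8 + 4×9 = 52°C

52°C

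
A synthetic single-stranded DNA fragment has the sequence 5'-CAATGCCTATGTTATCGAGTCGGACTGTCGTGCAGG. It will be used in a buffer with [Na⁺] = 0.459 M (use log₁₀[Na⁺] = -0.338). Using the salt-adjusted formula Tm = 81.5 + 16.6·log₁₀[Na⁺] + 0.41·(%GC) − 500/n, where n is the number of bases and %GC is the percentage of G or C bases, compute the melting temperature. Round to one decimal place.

83.6°C

Length n = 36. Base counts: A=7, G=11, T=10, C=8
G+C = 19, so %GC = 19/36 × 100 = 52.778%
Salt term: 16.6 × (-0.338) = -5.611
GC term: 0.41 × 52.778 = 21.639; length term: −500/36 = −13.889
Tm = 81.5 + (-5.611) + 21.639 − 13.889 = 83.639 → 83.6°C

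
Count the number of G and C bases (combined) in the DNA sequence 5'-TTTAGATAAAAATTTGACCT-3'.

Scanning the sequence gives C=2, T=8, A=8, G=2.
G+C = 2 + 2 = 4

4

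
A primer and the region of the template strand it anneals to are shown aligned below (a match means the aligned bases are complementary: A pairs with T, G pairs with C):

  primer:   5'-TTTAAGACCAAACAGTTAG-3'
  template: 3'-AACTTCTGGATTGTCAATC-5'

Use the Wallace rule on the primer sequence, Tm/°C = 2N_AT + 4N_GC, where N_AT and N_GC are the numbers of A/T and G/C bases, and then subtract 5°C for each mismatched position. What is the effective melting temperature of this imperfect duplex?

40°C

Primer base counts: A=8, T=5, G=3, C=3 → A+T=13, G+C=6
Perfect-match Tm = 2(13) + 4(6) = 26 + 24 = 50°C
Mismatches (positions where the bases are not complementary): 2 (at positions 3, 10)
Effective Tm = 50 − 2×5 = 50 − 10 = 40°C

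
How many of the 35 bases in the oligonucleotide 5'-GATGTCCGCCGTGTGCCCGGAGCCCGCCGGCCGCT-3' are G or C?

Counting bases: T=5, C=15, A=2, G=13
Total G or C: 13 + 15 = 28

28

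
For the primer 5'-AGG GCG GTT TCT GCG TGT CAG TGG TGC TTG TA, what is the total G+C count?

18

Counting bases: T=11, C=5, G=13, A=3
G+C = 13 + 5 = 18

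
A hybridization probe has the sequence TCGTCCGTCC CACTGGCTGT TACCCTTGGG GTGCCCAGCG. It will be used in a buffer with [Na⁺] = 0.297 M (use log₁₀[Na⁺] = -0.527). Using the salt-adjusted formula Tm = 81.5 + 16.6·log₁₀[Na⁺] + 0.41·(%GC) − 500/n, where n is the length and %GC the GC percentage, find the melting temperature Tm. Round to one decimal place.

Length n = 40. Counting bases: G=12, A=3, C=15, T=10
G+C = 27, so %GC = 27/40 × 100 = 67.5%
Salt term: 16.6 × (-0.527) = -8.748
GC term: 0.41 × 67.5 = 27.675; length term: −500/40 = −12.5
Tm = 81.5 + (-8.748) + 27.675 − 12.5 = 87.927 → 87.9°C

87.9°C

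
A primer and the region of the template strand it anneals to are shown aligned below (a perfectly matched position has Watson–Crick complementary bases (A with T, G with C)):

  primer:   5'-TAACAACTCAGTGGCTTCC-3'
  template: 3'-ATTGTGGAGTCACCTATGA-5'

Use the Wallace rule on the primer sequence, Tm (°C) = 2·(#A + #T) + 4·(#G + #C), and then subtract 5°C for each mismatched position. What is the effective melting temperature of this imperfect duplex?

36°C

Primer base counts: A=5, T=5, G=3, C=6 → A+T=10, G+C=9
Perfect-match Tm = 2(10) + 4(9) = 20 + 36 = 56°C
Mismatches (positions where the bases are not complementary): 4 (at positions 6, 15, 17, 19)
Effective Tm = 56 − 4×5 = 56 − 20 = 36°C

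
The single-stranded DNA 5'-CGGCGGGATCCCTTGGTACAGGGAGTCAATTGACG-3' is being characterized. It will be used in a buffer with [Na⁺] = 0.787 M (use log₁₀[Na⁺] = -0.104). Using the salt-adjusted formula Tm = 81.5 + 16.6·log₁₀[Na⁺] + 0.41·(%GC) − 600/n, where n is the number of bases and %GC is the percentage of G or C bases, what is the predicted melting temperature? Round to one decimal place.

Length n = 35. Counting bases: C=8, A=7, G=13, T=7
G+C = 21, so %GC = 21/35 × 100 = 60%
Salt term: 16.6 × (-0.104) = -1.726
GC term: 0.41 × 60 = 24.6; length term: −600/35 = −17.143
Tm = 81.5 + (-1.726) + 24.6 − 17.143 = 87.231 → 87.2°C

87.2°C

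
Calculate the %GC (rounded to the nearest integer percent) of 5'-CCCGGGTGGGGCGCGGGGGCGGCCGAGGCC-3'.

93%

Base counts: G=18, A=1, T=1, C=10
G+C = 18 + 10 = 28 out of 30 bases
%GC = 28/30 × 100 = 93.33% ≈ 93%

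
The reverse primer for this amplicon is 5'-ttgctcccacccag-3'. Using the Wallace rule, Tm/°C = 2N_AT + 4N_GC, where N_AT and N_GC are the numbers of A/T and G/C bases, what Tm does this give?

46°C

Base counts: C=7, A=2, G=2, T=3
AT pairs contribute 5, GC pairs contribute 9.
Tm = 4·9 + 2·5 = 36 + 10 = 46°C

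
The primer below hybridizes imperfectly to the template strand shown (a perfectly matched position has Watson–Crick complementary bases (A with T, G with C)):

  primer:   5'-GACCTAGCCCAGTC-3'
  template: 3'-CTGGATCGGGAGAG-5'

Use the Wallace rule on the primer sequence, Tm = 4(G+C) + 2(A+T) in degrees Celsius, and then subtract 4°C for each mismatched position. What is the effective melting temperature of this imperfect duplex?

Primer base counts: A=3, T=2, G=3, C=6 → A+T=5, G+C=9
Perfect-match Tm = 2(5) + 4(9) = 10 + 36 = 46°C
Mismatches (positions where the bases are not complementary): 2 (at positions 11, 12)
Effective Tm = 46 − 2×4 = 46 − 8 = 38°C

38°C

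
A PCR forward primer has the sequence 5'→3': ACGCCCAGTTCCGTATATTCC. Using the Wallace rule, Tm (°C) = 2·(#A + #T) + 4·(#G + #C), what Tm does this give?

64°C

Scanning the sequence gives T=6, A=4, C=8, G=3.
A+T = 10, G+C = 11
Tm = 2×10 + 4×11 = 64°C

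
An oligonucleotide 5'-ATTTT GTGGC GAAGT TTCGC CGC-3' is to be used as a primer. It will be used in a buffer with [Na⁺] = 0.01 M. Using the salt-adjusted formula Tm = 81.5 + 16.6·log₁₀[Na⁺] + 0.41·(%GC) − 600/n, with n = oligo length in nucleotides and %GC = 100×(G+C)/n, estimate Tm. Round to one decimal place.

Length n = 23. Scanning the sequence gives A=3, C=5, T=8, G=7.
G+C = 12, so %GC = 12/23 × 100 = 52.174%
Salt term: 16.6 × (-2) = -33.2
GC term: 0.41 × 52.174 = 21.391; length term: −600/23 = −26.087
Tm = 81.5 + (-33.2) + 21.391 − 26.087 = 43.604 → 43.6°C

43.6°C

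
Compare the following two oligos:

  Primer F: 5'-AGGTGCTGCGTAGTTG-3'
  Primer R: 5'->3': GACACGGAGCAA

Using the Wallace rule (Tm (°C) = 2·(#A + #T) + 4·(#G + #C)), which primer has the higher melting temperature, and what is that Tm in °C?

Primer F, 50°C

Primer F: A+T=7, G+C=9 → Tm = 2(7)+4(9) = 50°C
Primer R: A+T=5, G+C=7 → Tm = 2(5)+4(7) = 38°C
50°C vs 38°C → primer F is higher.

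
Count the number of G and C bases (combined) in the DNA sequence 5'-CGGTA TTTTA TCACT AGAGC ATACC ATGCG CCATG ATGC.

T=11, C=10, A=10, G=8
G+C = 8 + 10 = 18

18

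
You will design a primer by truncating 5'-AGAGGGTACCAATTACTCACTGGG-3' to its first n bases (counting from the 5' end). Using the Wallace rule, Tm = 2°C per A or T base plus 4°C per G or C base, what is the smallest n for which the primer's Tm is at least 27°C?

First 8 bases: AGAGGGTA → Tm = 24°C (< 27°C)
First 9 bases: AGAGGGTAC → Tm = 28°C (≥ 27°C)
Since every base adds ≥2°C, Tm only increases with n, so the threshold is first crossed at n = 9.

n = 9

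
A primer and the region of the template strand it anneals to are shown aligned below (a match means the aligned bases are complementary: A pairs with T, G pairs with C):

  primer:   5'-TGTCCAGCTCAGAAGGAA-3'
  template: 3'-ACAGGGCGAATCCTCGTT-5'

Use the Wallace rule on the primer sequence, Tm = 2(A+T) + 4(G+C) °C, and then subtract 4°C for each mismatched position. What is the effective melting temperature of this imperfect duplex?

Primer base counts: A=6, T=3, G=5, C=4 → A+T=9, G+C=9
Perfect-match Tm = 2(9) + 4(9) = 18 + 36 = 54°C
Mismatches (positions where the bases are not complementary): 4 (at positions 6, 10, 13, 16)
Effective Tm = 54 − 4×4 = 54 − 16 = 38°C

38°C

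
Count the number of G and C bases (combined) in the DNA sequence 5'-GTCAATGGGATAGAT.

6

T=4, C=1, G=5, A=5
G+C = 5 + 1 = 6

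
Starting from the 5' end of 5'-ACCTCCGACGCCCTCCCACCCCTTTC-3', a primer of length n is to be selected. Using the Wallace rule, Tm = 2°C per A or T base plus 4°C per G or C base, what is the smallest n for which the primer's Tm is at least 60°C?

n = 17

First 16 bases: ACCTCCGACGCCCTCC → Tm = 56°C (< 60°C)
First 17 bases: ACCTCCGACGCCCTCCC → Tm = 60°C (≥ 60°C)
Each additional base adds 2°C (A/T) or 4°C (G/C), so Tm is non-decreasing in n; n = 17 is the first length to reach 60°C.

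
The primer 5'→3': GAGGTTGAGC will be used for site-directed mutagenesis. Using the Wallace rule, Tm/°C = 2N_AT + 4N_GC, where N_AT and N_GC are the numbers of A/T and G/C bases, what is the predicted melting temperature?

C=1, G=5, A=2, T=2
So N_AT = 4 and N_GC = 6.
Tm = 2(4) + 4(6) = 8 + 24 = 32°C

32°C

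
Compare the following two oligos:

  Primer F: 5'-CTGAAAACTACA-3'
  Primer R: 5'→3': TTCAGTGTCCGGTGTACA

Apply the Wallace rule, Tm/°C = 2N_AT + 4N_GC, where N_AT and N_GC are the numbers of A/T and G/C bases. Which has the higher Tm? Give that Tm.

Primer R, 54°C

Primer F: A+T=8, G+C=4 → Tm = 2(8)+4(4) = 32°C
Primer R: A+T=9, G+C=9 → Tm = 2(9)+4(9) = 54°C
32°C vs 54°C → primer R is higher.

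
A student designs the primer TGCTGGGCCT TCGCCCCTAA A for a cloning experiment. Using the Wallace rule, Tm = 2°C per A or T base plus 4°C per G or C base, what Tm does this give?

68°C

Scanning the sequence gives T=5, G=5, C=8, A=3.
AT pairs contribute 8, GC pairs contribute 13.
Tm = 2(8) + 4(13) = 16 + 52 = 68°C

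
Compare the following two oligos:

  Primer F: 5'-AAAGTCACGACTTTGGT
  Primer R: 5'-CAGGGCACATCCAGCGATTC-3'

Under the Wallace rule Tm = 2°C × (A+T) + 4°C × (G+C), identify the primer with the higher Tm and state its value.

Primer F: A+T=10, G+C=7 → Tm = 2(10)+4(7) = 48°C
Primer R: A+T=8, G+C=12 → Tm = 2(8)+4(12) = 64°C
48°C vs 64°C → primer R is higher.

Primer R, 64°C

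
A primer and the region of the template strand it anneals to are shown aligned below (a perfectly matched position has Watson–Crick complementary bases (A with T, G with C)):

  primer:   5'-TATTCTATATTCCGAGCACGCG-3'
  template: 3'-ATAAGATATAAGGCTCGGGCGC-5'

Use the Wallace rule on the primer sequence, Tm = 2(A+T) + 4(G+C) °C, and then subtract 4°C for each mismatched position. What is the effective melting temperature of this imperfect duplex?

60°C

Primer base counts: A=5, T=7, G=4, C=6 → A+T=12, G+C=10
Perfect-match Tm = 2(12) + 4(10) = 24 + 40 = 64°C
Mismatches (positions where the bases are not complementary): 1 (at position 18)
Effective Tm = 64 − 1×4 = 64 − 4 = 60°C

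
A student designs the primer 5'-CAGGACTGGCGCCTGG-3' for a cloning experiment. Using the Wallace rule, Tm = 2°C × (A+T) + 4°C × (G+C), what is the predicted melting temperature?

56°C

Counting bases: T=2, G=7, A=2, C=5
AT pairs contribute 4, GC pairs contribute 12.
Tm = 2(4) + 4(12) = 8 + 48 = 56°C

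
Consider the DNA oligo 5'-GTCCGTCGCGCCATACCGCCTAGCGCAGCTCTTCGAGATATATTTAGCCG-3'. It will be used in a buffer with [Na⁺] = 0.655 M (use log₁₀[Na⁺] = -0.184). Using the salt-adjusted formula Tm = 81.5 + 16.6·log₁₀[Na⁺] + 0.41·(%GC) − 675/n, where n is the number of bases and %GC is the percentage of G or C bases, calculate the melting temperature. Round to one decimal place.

Length n = 50. Scanning the sequence gives A=9, C=17, G=12, T=12.
G+C = 29, so %GC = 29/50 × 100 = 58%
Salt term: 16.6 × (-0.184) = -3.054
GC term: 0.41 × 58 = 23.78; length term: −675/50 = −13.5
Tm = 81.5 + (-3.054) + 23.78 − 13.5 = 88.726 → 88.7°C

88.7°C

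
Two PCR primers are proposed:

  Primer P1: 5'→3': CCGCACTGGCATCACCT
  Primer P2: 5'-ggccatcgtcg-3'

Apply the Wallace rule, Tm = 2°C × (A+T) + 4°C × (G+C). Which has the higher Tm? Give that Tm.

Primer P1: A+T=6, G+C=11 → Tm = 2(6)+4(11) = 56°C
Primer P2: A+T=3, G+C=8 → Tm = 2(3)+4(8) = 38°C
56°C vs 38°C → primer P1 is higher.

Primer P1, 56°C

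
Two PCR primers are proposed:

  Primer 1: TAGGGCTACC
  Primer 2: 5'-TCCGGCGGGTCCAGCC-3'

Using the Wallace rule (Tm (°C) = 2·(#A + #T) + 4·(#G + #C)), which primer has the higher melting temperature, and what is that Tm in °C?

Primer 2, 58°C

Primer 1: A+T=4, G+C=6 → Tm = 2(4)+4(6) = 32°C
Primer 2: A+T=3, G+C=13 → Tm = 2(3)+4(13) = 58°C
32°C vs 58°C → primer 2 is higher.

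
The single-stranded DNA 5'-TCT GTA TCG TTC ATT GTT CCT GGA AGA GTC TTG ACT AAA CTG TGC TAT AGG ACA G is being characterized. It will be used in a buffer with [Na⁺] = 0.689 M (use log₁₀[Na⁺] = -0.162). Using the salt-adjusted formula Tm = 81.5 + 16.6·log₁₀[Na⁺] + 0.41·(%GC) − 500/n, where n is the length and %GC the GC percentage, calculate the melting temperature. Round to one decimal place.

86.9°C

Length n = 55. Scanning the sequence gives G=13, C=10, T=19, A=13.
G+C = 23, so %GC = 23/55 × 100 = 41.818%
Salt term: 16.6 × (-0.162) = -2.689
GC term: 0.41 × 41.818 = 17.145; length term: −500/55 = −9.091
Tm = 81.5 + (-2.689) + 17.145 − 9.091 = 86.865 → 86.9°C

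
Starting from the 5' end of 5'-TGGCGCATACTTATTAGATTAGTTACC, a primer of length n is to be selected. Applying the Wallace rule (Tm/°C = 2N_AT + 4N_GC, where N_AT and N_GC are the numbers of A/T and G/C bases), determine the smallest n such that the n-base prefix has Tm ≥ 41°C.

First 14 bases: TGGCGCATACTTAT → Tm = 40°C (< 41°C)
First 15 bases: TGGCGCATACTTATT → Tm = 42°C (≥ 41°C)
Each additional base adds 2°C (A/T) or 4°C (G/C), so Tm is non-decreasing in n; n = 15 is the first length to reach 41°C.

n = 15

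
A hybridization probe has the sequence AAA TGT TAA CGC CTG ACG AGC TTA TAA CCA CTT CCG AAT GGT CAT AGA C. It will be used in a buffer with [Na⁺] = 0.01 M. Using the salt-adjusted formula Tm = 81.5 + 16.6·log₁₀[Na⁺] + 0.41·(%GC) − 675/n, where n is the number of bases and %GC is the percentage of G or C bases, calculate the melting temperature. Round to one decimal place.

52.1°C

Length n = 49. Scanning the sequence gives G=9, C=12, T=12, A=16.
G+C = 21, so %GC = 21/49 × 100 = 42.857%
Salt term: 16.6 × (-2) = -33.2
GC term: 0.41 × 42.857 = 17.571; length term: −675/49 = −13.776
Tm = 81.5 + (-33.2) + 17.571 − 13.776 = 52.095 → 52.1°C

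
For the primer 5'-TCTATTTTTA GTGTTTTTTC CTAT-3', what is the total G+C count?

5

G=2, T=16, C=3, A=3
G+C = 2 + 3 = 5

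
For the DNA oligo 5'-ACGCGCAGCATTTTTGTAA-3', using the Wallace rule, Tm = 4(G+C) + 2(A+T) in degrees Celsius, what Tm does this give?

Scanning the sequence gives G=4, C=4, A=5, T=6.
So N_AT = 11 and N_GC = 8.
Tm = 2(11) + 4(8) = 22 + 32 = 54°C

54°C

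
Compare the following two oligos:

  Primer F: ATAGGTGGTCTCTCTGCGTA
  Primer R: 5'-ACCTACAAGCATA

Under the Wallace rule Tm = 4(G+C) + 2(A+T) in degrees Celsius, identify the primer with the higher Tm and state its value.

Primer F, 60°C

Primer F: A+T=10, G+C=10 → Tm = 2(10)+4(10) = 60°C
Primer R: A+T=8, G+C=5 → Tm = 2(8)+4(5) = 36°C
60°C vs 36°C → primer F is higher.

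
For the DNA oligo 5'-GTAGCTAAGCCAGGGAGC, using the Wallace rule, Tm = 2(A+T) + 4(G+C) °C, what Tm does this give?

Scanning the sequence gives T=2, C=4, G=7, A=5.
AT pairs contribute 7, GC pairs contribute 11.
Tm = 4·11 + 2·7 = 44 + 14 = 58°C

58°C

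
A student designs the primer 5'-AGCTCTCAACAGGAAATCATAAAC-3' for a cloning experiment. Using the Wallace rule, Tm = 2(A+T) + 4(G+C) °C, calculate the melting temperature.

66°C

G=3, A=11, T=4, C=6
A+T = 15, G+C = 9
Tm = 4·9 + 2·15 = 36 + 30 = 66°C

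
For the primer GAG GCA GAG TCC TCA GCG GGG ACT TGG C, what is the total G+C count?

19

Counting bases: A=5, T=4, G=12, C=7
Total G or C: 12 + 7 = 19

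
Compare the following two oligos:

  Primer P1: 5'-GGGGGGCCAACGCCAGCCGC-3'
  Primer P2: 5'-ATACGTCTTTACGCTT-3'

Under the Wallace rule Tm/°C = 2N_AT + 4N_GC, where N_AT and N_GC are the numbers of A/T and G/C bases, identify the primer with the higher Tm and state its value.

Primer P1, 74°C

Primer P1: A+T=3, G+C=17 → Tm = 2(3)+4(17) = 74°C
Primer P2: A+T=10, G+C=6 → Tm = 2(10)+4(6) = 44°C
74°C vs 44°C → primer P1 is higher.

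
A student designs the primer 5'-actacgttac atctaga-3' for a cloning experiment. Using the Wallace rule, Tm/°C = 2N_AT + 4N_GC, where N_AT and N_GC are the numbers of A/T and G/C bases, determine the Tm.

G=2, C=4, T=5, A=6
So N_AT = 11 and N_GC = 6.
Tm = 2×11 + 4×6 = 46°C

46°C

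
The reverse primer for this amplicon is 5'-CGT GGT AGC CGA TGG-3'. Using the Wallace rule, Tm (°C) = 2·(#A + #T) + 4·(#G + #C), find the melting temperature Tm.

T=3, A=2, G=7, C=3
AT pairs contribute 5, GC pairs contribute 10.
Tm = 2×5 + 4×10 = 50°C

50°C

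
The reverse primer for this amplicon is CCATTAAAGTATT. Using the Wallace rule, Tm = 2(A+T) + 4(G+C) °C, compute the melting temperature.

T=5, A=5, G=1, C=2
A+T = 10, G+C = 3
Tm = 2×10 + 4×3 = 32°C

32°C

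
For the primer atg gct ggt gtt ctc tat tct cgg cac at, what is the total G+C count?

Base counts: C=7, G=7, A=4, T=11
G+C = 7 + 7 = 14

14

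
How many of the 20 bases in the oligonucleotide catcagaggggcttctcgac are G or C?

12

Scanning the sequence gives T=4, C=6, A=4, G=6.
G+C = 6 + 6 = 12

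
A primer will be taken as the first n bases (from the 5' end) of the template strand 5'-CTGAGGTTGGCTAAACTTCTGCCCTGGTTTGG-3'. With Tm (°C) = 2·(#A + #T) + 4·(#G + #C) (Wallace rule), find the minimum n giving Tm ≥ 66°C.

n = 22

First 21 bases: CTGAGGTTGGCTAAACTTCTG → Tm = 62°C (< 66°C)
First 22 bases: CTGAGGTTGGCTAAACTTCTGC → Tm = 66°C (≥ 66°C)
Since every base adds ≥2°C, Tm only increases with n, so the threshold is first crossed at n = 22.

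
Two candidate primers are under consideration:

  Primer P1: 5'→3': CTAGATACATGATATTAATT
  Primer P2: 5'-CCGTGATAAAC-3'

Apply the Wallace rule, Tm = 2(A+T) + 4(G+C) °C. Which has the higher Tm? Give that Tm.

Primer P1, 48°C

Primer P1: A+T=16, G+C=4 → Tm = 2(16)+4(4) = 48°C
Primer P2: A+T=6, G+C=5 → Tm = 2(6)+4(5) = 32°C
48°C vs 32°C → primer P1 is higher.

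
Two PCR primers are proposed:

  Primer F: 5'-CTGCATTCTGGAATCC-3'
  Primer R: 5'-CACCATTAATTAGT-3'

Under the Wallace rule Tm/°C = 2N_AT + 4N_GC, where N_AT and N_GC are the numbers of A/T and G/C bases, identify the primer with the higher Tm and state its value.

Primer F, 48°C

Primer F: A+T=8, G+C=8 → Tm = 2(8)+4(8) = 48°C
Primer R: A+T=10, G+C=4 → Tm = 2(10)+4(4) = 36°C
48°C vs 36°C → primer F is higher.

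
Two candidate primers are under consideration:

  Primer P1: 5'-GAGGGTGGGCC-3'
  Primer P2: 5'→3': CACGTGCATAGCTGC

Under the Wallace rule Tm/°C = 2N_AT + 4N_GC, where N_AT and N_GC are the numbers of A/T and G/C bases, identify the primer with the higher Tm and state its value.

Primer P1: A+T=2, G+C=9 → Tm = 2(2)+4(9) = 40°C
Primer P2: A+T=6, G+C=9 → Tm = 2(6)+4(9) = 48°C
40°C vs 48°C → primer P2 is higher.

Primer P2, 48°C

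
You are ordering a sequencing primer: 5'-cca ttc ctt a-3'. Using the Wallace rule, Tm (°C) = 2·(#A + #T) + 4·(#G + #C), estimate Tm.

28°C

Counting bases: A=2, C=4, T=4, G=0
AT pairs contribute 6, GC pairs contribute 4.
Tm = 2×6 + 4×4 = 28°C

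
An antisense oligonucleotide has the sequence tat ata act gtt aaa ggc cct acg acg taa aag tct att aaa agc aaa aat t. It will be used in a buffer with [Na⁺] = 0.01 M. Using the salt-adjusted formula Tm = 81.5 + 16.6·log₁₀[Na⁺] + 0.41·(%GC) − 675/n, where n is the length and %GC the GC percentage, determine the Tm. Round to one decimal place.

Length n = 52. T=14, A=23, G=7, C=8
G+C = 15, so %GC = 15/52 × 100 = 28.846%
Salt term: 16.6 × (-2) = -33.2
GC term: 0.41 × 28.846 = 11.827; length term: −675/52 = −12.981
Tm = 81.5 + (-33.2) + 11.827 − 12.981 = 47.146 → 47.1°C

47.1°C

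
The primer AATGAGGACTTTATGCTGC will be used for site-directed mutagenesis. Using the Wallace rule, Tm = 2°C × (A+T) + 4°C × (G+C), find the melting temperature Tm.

54°C

Counting bases: A=5, G=5, C=3, T=6
A+T = 11, G+C = 8
Tm = 2(11) + 4(8) = 22 + 32 = 54°C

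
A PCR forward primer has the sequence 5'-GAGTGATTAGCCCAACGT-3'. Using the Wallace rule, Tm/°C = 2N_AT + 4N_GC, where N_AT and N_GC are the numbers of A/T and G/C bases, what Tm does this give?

Scanning the sequence gives A=5, T=4, G=5, C=4.
A+T = 9, G+C = 9
Tm = 2(9) + 4(9) = 18 + 36 = 54°C

54°C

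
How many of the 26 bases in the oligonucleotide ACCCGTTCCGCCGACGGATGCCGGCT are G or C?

19

Base counts: A=3, G=8, C=11, T=4
G+C = 8 + 11 = 19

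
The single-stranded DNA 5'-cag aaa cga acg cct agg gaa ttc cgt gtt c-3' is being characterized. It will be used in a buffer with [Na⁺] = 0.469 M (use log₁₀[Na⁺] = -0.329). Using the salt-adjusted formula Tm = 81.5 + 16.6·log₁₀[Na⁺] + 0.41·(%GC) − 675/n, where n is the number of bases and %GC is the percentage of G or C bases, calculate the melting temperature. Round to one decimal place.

75.4°C

Length n = 31. Base counts: T=6, C=8, A=9, G=8
G+C = 16, so %GC = 16/31 × 100 = 51.613%
Salt term: 16.6 × (-0.329) = -5.461
GC term: 0.41 × 51.613 = 21.161; length term: −675/31 = −21.774
Tm = 81.5 + (-5.461) + 21.161 − 21.774 = 75.426 → 75.4°C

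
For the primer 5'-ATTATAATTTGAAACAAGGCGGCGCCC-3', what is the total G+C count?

12

Scanning the sequence gives G=6, A=9, C=6, T=6.
Total G or C: 6 + 6 = 12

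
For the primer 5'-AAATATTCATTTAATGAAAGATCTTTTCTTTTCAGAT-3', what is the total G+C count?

7

Base counts: T=17, C=4, A=13, G=3
Total G or C: 3 + 4 = 7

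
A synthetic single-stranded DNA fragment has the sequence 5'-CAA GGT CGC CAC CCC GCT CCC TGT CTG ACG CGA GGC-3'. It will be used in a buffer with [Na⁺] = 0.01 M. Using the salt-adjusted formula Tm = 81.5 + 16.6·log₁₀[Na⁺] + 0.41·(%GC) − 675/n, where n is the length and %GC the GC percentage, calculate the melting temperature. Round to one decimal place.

59.2°C

Length n = 36. Base counts: A=5, T=5, C=16, G=10
G+C = 26, so %GC = 26/36 × 100 = 72.222%
Salt term: 16.6 × (-2) = -33.2
GC term: 0.41 × 72.222 = 29.611; length term: −675/36 = −18.75
Tm = 81.5 + (-33.2) + 29.611 − 18.75 = 59.161 → 59.2°C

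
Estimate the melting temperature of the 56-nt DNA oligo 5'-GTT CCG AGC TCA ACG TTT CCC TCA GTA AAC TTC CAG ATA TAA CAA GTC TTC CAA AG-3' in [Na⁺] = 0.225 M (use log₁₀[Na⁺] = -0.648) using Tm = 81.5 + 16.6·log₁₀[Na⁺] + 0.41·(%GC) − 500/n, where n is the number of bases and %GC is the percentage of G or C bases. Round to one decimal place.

Length n = 56. Counting bases: T=15, A=17, G=8, C=16
G+C = 24, so %GC = 24/56 × 100 = 42.857%
Salt term: 16.6 × (-0.648) = -10.757
GC term: 0.41 × 42.857 = 17.571; length term: −500/56 = −8.929
Tm = 81.5 + (-10.757) + 17.571 − 8.929 = 79.385 → 79.4°C

79.4°C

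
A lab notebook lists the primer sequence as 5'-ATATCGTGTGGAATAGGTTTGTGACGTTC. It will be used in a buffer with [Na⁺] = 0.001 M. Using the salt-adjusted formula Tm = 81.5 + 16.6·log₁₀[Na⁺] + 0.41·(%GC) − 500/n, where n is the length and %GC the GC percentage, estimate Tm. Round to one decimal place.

31.4°C

Length n = 29. A=6, C=3, T=11, G=9
G+C = 12, so %GC = 12/29 × 100 = 41.379%
Salt term: 16.6 × (-3) = -49.8
GC term: 0.41 × 41.379 = 16.965; length term: −500/29 = −17.241
Tm = 81.5 + (-49.8) + 16.965 − 17.241 = 31.424 → 31.4°C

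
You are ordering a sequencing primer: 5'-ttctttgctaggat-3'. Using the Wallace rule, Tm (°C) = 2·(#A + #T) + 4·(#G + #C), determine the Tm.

Base counts: A=2, T=7, G=3, C=2
So N_AT = 9 and N_GC = 5.
Tm = 4·5 + 2·9 = 20 + 18 = 38°C

38°C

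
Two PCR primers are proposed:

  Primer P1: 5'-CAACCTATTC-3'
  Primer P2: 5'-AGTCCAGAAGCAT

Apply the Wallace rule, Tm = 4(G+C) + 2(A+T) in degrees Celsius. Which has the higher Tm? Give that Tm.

Primer P2, 38°C

Primer P1: A+T=6, G+C=4 → Tm = 2(6)+4(4) = 28°C
Primer P2: A+T=7, G+C=6 → Tm = 2(7)+4(6) = 38°C
28°C vs 38°C → primer P2 is higher.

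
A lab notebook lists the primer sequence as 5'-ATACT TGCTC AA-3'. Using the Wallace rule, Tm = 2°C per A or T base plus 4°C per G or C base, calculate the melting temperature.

Scanning the sequence gives A=4, T=4, G=1, C=3.
So N_AT = 8 and N_GC = 4.
Tm = 2(8) + 4(4) = 16 + 16 = 32°C

32°C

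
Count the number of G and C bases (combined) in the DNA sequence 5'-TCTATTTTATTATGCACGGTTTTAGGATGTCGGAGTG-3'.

14

Scanning the sequence gives T=16, A=7, G=10, C=4.
Total G or C: 10 + 4 = 14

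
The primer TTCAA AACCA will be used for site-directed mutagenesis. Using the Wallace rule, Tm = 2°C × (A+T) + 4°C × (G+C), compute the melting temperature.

26°C

Counting bases: C=3, T=2, G=0, A=5
So N_AT = 7 and N_GC = 3.
Tm = 4·3 + 2·7 = 12 + 14 = 26°C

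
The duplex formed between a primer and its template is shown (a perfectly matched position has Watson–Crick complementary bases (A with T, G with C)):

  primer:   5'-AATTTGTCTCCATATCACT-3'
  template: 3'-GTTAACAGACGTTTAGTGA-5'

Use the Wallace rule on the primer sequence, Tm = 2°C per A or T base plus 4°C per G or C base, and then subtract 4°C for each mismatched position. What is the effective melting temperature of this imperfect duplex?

Primer base counts: A=5, T=8, G=1, C=5 → A+T=13, G+C=6
Perfect-match Tm = 2(13) + 4(6) = 26 + 24 = 50°C
Mismatches (positions where the bases are not complementary): 4 (at positions 1, 3, 10, 13)
Effective Tm = 50 − 4×4 = 50 − 16 = 34°C

34°C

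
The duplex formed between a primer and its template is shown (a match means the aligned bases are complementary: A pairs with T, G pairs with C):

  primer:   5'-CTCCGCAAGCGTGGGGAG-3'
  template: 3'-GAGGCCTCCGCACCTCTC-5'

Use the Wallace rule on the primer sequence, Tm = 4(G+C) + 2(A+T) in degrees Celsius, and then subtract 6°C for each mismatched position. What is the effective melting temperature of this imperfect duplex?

Primer base counts: A=3, T=2, G=8, C=5 → A+T=5, G+C=13
Perfect-match Tm = 2(5) + 4(13) = 10 + 52 = 62°C
Mismatches (positions where the bases are not complementary): 3 (at positions 6, 8, 15)
Effective Tm = 62 − 3×6 = 62 − 18 = 44°C

44°C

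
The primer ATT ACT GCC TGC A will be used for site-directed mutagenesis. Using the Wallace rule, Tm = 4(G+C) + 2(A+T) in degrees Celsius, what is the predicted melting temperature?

Base counts: A=3, C=4, G=2, T=4
A+T = 7, G+C = 6
Tm = 2×7 + 4×6 = 38°C

38°C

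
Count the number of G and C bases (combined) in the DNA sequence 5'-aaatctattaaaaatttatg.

A=10, C=1, T=8, G=1
Total G or C: 1 + 1 = 2

2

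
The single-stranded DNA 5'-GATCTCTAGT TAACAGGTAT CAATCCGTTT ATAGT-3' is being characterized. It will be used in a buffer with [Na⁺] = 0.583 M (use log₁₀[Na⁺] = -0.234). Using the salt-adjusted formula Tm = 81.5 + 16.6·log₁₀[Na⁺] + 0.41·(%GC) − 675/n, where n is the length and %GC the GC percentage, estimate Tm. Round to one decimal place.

72.4°C

Length n = 35. Counting bases: T=13, A=10, C=6, G=6
G+C = 12, so %GC = 12/35 × 100 = 34.286%
Salt term: 16.6 × (-0.234) = -3.884
GC term: 0.41 × 34.286 = 14.057; length term: −675/35 = −19.286
Tm = 81.5 + (-3.884) + 14.057 − 19.286 = 72.387 → 72.4°C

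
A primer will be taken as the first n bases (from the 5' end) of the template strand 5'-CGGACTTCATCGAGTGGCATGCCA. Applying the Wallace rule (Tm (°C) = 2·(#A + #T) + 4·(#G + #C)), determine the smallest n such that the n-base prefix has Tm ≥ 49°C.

n = 16

First 15 bases: CGGACTTCATCGAGT → Tm = 46°C (< 49°C)
First 16 bases: CGGACTTCATCGAGTG → Tm = 50°C (≥ 49°C)
Each additional base adds 2°C (A/T) or 4°C (G/C), so Tm is non-decreasing in n; n = 16 is the first length to reach 49°C.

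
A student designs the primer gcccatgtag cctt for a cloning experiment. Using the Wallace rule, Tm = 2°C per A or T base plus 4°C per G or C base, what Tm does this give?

Base counts: C=5, T=4, G=3, A=2
So N_AT = 6 and N_GC = 8.
Tm = 4·8 + 2·6 = 32 + 12 = 44°C

44°C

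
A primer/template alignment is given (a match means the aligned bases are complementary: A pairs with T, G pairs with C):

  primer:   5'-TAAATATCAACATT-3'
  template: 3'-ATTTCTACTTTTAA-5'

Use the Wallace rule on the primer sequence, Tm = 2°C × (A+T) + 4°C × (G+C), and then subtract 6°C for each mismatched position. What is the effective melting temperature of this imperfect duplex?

Primer base counts: A=7, T=5, G=0, C=2 → A+T=12, G+C=2
Perfect-match Tm = 2(12) + 4(2) = 24 + 8 = 32°C
Mismatches (positions where the bases are not complementary): 3 (at positions 5, 8, 11)
Effective Tm = 32 − 3×6 = 32 − 18 = 14°C

14°C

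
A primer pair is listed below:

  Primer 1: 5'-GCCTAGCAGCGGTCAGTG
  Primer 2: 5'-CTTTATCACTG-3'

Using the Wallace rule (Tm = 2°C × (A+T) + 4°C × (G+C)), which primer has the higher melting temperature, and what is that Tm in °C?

Primer 1, 60°C

Primer 1: A+T=6, G+C=12 → Tm = 2(6)+4(12) = 60°C
Primer 2: A+T=7, G+C=4 → Tm = 2(7)+4(4) = 30°C
60°C vs 30°C → primer 1 is higher.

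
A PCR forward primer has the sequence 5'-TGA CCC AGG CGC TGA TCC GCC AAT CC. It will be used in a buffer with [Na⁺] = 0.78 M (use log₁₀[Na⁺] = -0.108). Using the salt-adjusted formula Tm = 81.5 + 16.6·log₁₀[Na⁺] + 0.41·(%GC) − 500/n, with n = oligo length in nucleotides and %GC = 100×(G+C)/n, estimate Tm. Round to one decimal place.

Length n = 26. Base counts: G=6, C=11, T=4, A=5
G+C = 17, so %GC = 17/26 × 100 = 65.385%
Salt term: 16.6 × (-0.108) = -1.793
GC term: 0.41 × 65.385 = 26.808; length term: −500/26 = −19.231
Tm = 81.5 + (-1.793) + 26.808 − 19.231 = 87.284 → 87.3°C

87.3°C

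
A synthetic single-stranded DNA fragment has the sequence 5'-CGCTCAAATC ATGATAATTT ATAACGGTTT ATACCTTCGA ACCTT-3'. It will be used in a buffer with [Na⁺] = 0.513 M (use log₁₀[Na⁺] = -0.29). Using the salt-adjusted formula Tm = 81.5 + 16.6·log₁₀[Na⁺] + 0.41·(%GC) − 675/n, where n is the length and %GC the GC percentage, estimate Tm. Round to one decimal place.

Length n = 45. Base counts: T=16, G=5, A=14, C=10
G+C = 15, so %GC = 15/45 × 100 = 33.333%
Salt term: 16.6 × (-0.29) = -4.814
GC term: 0.41 × 33.333 = 13.667; length term: −675/45 = −15
Tm = 81.5 + (-4.814) + 13.667 − 15 = 75.353 → 75.4°C

75.4°C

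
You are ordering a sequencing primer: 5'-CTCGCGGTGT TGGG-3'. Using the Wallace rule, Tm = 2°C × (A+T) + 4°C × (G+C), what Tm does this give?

48°C

Base counts: G=7, C=3, T=4, A=0
So N_AT = 4 and N_GC = 10.
Tm = 2(4) + 4(10) = 8 + 40 = 48°C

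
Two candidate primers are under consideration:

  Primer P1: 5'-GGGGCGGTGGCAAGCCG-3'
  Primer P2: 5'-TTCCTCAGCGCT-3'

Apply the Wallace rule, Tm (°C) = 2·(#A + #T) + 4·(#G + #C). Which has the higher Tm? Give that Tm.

Primer P1, 62°C

Primer P1: A+T=3, G+C=14 → Tm = 2(3)+4(14) = 62°C
Primer P2: A+T=5, G+C=7 → Tm = 2(5)+4(7) = 38°C
62°C vs 38°C → primer P1 is higher.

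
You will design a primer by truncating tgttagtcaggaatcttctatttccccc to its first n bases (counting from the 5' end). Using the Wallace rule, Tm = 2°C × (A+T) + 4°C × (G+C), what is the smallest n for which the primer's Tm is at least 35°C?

First 12 bases: TGTTAGTCAGGA → Tm = 34°C (< 35°C)
First 13 bases: TGTTAGTCAGGAA → Tm = 36°C (≥ 35°C)
Since every base adds ≥2°C, Tm only increases with n, so the threshold is first crossed at n = 13.

n = 13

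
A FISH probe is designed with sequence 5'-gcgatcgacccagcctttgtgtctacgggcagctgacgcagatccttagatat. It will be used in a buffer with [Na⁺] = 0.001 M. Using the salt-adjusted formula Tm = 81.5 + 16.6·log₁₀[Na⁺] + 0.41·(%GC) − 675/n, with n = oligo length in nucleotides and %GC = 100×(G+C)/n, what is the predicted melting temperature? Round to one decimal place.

41.4°C

Length n = 53. Counting bases: G=14, T=13, C=15, A=11
G+C = 29, so %GC = 29/53 × 100 = 54.717%
Salt term: 16.6 × (-3) = -49.8
GC term: 0.41 × 54.717 = 22.434; length term: −675/53 = −12.736
Tm = 81.5 + (-49.8) + 22.434 − 12.736 = 41.398 → 41.4°C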